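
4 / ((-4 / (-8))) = 8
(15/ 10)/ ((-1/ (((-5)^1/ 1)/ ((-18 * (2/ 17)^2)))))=-1445/ 48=-30.10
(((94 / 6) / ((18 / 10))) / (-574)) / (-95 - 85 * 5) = 47 / 1611792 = 0.00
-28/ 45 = -0.62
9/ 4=2.25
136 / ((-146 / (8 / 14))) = -272 / 511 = -0.53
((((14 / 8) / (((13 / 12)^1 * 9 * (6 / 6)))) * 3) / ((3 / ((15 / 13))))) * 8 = 280 / 169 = 1.66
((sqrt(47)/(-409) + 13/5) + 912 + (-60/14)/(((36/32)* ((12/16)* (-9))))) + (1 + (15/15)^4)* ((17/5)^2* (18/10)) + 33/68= 4613541887/4819500 - sqrt(47)/409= 957.25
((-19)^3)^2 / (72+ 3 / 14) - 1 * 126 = 658514948 / 1011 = 651350.10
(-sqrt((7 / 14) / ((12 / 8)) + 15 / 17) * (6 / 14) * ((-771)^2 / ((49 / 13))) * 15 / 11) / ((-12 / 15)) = 579579975 * sqrt(3162) / 256564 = 127027.74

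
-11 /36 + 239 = 8593 /36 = 238.69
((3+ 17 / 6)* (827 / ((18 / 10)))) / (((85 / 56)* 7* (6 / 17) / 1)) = 57890 / 81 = 714.69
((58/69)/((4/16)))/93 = 232/6417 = 0.04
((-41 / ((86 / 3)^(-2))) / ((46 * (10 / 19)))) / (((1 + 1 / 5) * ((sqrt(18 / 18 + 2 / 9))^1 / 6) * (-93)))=67.68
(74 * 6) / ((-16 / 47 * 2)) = -5217 / 8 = -652.12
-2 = -2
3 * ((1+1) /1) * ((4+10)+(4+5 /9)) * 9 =1002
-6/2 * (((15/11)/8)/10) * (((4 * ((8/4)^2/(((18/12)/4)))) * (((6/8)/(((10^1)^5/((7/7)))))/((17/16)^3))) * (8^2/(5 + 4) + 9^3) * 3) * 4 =-162816/1351075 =-0.12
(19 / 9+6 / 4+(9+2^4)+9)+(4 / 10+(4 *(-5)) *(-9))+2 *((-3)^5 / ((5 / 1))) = 10873 / 90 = 120.81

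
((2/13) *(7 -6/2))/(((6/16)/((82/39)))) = 5248/1521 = 3.45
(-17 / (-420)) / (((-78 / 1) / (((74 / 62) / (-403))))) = 629 / 409270680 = 0.00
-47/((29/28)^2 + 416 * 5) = -0.02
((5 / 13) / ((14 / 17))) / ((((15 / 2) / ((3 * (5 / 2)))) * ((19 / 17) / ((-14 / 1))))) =-1445 / 247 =-5.85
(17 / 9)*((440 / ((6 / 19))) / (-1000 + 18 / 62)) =-129580 / 49221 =-2.63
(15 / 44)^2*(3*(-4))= -1.39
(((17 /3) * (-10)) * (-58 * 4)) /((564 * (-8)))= -2465 /846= -2.91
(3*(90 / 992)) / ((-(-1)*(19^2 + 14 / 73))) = 3285 / 4359344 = 0.00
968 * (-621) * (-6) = 3606768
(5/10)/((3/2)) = 1/3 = 0.33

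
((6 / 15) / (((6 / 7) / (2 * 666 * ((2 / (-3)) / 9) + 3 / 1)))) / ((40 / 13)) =-26117 / 1800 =-14.51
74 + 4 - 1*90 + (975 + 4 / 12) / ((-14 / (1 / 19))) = -47 / 3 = -15.67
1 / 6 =0.17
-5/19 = -0.26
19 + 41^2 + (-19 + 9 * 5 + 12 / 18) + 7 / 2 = 10381 / 6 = 1730.17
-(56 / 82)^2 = -784 / 1681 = -0.47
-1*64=-64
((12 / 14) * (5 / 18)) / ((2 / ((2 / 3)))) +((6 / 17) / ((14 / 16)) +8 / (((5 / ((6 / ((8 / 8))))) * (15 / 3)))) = 64333 / 26775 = 2.40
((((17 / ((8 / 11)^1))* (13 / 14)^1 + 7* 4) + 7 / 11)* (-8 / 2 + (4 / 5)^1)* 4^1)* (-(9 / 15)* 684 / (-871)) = -509068368 / 1676675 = -303.62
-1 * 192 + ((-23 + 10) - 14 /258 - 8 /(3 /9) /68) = -450458 /2193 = -205.41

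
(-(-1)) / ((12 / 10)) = 5 / 6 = 0.83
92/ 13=7.08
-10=-10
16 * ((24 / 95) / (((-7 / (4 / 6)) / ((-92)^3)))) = 199344128 / 665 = 299765.61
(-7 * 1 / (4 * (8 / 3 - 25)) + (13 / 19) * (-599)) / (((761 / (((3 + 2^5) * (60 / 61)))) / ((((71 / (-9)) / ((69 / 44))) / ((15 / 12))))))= 912559075120 / 12232444131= 74.60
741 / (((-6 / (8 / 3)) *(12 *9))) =-247 / 81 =-3.05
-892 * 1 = -892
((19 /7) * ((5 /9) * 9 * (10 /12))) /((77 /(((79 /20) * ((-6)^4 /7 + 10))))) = 5125915 /45276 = 113.21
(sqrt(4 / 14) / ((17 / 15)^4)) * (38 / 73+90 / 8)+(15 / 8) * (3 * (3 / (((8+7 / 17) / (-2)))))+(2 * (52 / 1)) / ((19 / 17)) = 24856875 * sqrt(14) / 24388132+967691 / 10868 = 92.85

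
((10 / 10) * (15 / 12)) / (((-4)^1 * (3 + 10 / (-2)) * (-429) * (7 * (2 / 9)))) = -15 / 64064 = -0.00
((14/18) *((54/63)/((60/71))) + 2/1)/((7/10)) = 3.98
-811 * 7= -5677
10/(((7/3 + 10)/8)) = 240/37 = 6.49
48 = 48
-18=-18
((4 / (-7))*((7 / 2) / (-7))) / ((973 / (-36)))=-72 / 6811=-0.01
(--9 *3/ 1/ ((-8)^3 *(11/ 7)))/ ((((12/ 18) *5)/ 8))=-0.08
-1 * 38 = -38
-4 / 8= -1 / 2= -0.50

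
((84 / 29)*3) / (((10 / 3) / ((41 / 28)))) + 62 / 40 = 5.37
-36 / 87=-0.41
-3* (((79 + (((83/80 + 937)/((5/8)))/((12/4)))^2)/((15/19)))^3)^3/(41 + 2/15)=-1843313942927960927466861559251819164806946144893032564461687627625139119775538460532672590034235071/778998541871206462383270263671875000000000000000000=-2366261095303462153149745000000000000000000000000.00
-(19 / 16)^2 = -361 / 256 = -1.41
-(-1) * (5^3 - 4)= 121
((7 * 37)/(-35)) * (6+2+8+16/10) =-130.24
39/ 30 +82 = 833/ 10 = 83.30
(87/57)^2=841/361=2.33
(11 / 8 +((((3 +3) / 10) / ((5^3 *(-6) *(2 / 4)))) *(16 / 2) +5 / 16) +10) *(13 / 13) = 116747 / 10000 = 11.67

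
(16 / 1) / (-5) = -16 / 5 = -3.20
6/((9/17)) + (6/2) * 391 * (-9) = -31637/3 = -10545.67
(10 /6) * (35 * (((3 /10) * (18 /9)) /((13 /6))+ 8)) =18830 /39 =482.82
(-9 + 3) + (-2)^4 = 10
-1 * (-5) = 5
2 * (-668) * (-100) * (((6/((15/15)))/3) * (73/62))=9752800/31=314606.45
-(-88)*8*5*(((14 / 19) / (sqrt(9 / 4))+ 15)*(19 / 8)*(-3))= -388520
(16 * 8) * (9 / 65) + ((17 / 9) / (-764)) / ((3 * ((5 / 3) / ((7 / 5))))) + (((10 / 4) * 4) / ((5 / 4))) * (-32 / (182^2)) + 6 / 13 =25873883881 / 1423503900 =18.18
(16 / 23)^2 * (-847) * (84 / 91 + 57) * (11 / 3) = -598673152 / 6877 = -87054.41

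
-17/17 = -1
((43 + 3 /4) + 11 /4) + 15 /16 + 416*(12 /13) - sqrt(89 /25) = 6903 /16 - sqrt(89) /5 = 429.55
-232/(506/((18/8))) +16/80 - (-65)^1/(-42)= -126409/53130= -2.38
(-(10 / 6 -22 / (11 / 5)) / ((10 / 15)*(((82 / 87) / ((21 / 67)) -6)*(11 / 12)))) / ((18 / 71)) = -1080975 / 60148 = -17.97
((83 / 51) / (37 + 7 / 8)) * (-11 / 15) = -7304 / 231795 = -0.03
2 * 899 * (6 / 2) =5394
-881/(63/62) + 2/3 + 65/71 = -3871085/4473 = -865.43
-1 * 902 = -902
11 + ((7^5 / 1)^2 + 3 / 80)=22598020803 / 80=282475260.04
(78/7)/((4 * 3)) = 13/14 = 0.93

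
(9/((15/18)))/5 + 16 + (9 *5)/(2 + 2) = 29.41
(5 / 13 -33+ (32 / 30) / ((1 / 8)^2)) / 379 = 6952 / 73905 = 0.09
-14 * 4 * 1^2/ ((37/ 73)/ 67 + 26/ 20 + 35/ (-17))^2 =-38715172210400/ 390186373201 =-99.22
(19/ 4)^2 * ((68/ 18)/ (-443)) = -6137/ 31896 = -0.19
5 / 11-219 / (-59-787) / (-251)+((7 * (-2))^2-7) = 147508885 / 778602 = 189.45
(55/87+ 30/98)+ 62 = 268306/4263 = 62.94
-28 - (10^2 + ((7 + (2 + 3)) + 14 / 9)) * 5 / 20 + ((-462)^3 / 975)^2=19448309023655393 / 1901250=10229222366.16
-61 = -61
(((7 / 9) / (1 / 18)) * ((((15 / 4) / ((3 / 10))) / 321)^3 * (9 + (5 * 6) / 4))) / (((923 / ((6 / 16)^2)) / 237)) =285140625 / 578925920768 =0.00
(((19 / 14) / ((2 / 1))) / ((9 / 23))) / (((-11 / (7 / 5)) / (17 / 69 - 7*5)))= 2071 / 270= 7.67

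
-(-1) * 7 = 7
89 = 89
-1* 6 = -6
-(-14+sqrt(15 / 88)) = 14-sqrt(330) / 44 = 13.59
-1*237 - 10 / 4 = -479 / 2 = -239.50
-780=-780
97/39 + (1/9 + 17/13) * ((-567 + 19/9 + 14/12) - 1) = -841076/1053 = -798.74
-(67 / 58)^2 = -4489 / 3364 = -1.33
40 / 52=10 / 13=0.77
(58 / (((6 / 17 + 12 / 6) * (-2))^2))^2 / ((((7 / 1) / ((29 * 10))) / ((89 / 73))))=346.46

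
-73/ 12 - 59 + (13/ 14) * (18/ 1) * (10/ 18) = -4687/ 84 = -55.80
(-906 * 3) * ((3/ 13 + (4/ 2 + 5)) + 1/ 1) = -290826/ 13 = -22371.23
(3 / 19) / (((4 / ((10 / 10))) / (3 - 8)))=-15 / 76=-0.20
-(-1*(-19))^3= -6859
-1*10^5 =-100000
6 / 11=0.55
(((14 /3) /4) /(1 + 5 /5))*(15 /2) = 35 /8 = 4.38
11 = 11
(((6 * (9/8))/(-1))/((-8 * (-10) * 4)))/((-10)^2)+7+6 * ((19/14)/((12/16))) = 15999811/896000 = 17.86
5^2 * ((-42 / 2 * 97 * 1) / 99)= -16975 / 33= -514.39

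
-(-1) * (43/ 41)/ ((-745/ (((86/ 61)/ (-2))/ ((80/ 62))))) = 57319/ 74529800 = 0.00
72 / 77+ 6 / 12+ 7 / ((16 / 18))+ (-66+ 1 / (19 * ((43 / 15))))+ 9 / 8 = -6988759 / 125818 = -55.55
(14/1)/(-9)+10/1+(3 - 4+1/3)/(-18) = 229/27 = 8.48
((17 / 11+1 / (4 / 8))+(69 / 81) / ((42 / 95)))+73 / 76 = 6.43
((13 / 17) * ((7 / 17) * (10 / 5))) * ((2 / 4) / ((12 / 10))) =0.26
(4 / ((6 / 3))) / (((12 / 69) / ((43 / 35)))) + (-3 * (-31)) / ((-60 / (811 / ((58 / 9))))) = -1469159 / 8120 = -180.93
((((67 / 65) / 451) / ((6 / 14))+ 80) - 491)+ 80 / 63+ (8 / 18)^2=-6807000934 / 16621605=-409.53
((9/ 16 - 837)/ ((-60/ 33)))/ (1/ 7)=1030491/ 320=3220.28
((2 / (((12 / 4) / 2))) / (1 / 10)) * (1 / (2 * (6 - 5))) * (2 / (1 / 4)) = 160 / 3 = 53.33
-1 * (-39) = 39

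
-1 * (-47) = 47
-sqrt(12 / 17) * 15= -30 * sqrt(51) / 17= -12.60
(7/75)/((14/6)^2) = 3/175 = 0.02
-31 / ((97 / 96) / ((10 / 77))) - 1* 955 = -7162655 / 7469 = -958.98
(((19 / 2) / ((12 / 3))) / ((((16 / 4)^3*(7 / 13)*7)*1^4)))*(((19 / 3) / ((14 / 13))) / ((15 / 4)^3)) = 61009 / 55566000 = 0.00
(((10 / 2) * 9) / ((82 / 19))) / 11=855 / 902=0.95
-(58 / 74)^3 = -24389 / 50653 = -0.48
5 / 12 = 0.42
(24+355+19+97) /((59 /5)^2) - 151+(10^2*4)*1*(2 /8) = -165156 /3481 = -47.44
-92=-92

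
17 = 17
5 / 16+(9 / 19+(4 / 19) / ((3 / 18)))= 623 / 304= 2.05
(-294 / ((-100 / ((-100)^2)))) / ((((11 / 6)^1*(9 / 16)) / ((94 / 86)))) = 14739200 / 473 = 31161.10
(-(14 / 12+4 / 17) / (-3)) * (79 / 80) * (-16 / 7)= -11297 / 10710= -1.05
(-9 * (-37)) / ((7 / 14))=666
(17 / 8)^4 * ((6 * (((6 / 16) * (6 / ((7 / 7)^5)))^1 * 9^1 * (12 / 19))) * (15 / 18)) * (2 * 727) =73774516905 / 38912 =1895932.28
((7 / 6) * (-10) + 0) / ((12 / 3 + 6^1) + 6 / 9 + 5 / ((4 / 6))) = -70 / 109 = -0.64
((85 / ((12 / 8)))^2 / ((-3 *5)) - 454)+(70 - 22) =-16742 / 27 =-620.07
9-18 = -9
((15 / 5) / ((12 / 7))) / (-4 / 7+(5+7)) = 49 / 320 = 0.15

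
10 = 10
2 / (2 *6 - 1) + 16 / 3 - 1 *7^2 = -1435 / 33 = -43.48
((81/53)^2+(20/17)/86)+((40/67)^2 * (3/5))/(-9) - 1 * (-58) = 60.33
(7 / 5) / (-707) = -1 / 505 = -0.00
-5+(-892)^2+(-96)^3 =-89077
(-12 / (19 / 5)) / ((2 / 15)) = -450 / 19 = -23.68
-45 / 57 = -0.79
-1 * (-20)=20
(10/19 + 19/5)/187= 411/17765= 0.02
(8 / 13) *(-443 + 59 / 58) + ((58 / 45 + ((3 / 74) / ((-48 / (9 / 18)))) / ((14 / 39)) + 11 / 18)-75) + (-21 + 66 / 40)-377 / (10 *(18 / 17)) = -44999082407 / 112484736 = -400.05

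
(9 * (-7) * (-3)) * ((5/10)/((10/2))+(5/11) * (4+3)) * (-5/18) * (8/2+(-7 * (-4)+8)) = -75810/11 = -6891.82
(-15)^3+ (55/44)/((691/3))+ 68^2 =3452251/2764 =1249.01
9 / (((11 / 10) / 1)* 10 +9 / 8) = 72 / 97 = 0.74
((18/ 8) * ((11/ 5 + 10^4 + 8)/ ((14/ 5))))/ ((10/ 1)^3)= 450459/ 56000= 8.04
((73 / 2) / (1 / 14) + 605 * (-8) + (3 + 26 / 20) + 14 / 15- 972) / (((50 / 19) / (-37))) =111687719 / 1500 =74458.48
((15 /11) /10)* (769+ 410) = 3537 /22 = 160.77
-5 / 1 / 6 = -5 / 6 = -0.83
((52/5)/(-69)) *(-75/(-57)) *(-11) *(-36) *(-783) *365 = 9808484400/437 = 22445044.39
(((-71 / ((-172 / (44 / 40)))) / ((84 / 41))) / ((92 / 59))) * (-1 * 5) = -0.71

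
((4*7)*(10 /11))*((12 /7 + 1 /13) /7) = 6520 /1001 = 6.51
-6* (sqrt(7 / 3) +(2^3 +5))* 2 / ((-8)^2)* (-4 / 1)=sqrt(21) / 4 +39 / 4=10.90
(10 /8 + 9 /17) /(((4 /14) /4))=847 /34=24.91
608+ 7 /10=6087 /10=608.70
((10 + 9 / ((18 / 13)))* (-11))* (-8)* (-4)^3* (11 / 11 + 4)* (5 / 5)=-464640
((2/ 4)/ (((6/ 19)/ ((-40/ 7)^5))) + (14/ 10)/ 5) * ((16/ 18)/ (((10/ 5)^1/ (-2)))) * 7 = 97277176424/ 1620675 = 60022.63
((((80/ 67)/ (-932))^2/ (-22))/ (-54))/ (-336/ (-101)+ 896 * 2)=2525/ 3281125007428884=0.00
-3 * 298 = -894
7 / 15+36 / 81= 41 / 45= 0.91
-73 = -73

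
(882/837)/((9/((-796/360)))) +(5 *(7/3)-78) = -66.59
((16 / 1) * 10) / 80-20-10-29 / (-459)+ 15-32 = -20626 / 459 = -44.94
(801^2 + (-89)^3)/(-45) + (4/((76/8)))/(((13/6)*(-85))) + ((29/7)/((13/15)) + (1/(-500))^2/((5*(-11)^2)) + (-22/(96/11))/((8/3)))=451970083791413171/320089770000000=1412.01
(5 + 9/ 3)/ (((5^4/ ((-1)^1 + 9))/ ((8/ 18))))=256/ 5625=0.05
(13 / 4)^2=169 / 16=10.56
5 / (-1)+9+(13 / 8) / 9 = 301 / 72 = 4.18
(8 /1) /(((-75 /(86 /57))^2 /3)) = 0.01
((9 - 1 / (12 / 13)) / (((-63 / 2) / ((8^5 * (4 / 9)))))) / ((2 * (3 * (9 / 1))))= -3112960 / 45927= -67.78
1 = 1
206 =206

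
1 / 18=0.06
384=384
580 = 580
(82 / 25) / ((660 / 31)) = 1271 / 8250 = 0.15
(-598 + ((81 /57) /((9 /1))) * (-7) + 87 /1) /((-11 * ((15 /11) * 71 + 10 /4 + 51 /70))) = 170275 /365921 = 0.47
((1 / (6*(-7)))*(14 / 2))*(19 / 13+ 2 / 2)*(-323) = 5168 / 39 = 132.51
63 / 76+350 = 26663 / 76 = 350.83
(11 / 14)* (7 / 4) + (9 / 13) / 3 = 167 / 104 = 1.61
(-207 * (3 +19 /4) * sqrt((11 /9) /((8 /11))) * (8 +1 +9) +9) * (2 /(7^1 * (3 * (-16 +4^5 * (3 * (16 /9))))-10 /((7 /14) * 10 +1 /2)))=-0.65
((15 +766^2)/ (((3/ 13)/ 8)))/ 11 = 61024184/ 33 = 1849217.70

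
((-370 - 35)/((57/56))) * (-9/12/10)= 567/19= 29.84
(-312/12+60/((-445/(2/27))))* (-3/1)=20834/267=78.03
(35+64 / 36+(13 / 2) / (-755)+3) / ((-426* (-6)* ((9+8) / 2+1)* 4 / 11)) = 5945093 / 1319969520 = 0.00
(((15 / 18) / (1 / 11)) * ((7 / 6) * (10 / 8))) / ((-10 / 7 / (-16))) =2695 / 18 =149.72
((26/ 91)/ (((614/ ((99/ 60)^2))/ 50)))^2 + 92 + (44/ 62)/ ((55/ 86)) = 4265775935003/ 45812553920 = 93.11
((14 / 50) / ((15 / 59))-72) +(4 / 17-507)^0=-26212 / 375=-69.90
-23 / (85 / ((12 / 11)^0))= -23 / 85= -0.27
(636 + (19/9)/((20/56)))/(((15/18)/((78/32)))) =187759/100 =1877.59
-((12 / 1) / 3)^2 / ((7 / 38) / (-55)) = 33440 / 7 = 4777.14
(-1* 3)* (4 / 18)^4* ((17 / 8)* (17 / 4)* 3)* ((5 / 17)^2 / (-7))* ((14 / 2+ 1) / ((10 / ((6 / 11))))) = 20 / 18711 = 0.00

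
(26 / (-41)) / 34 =-13 / 697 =-0.02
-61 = -61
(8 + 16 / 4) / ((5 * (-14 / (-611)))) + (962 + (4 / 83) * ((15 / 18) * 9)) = 3099938 / 2905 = 1067.10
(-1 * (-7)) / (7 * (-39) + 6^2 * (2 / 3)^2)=-7 / 257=-0.03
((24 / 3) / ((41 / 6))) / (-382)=-24 / 7831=-0.00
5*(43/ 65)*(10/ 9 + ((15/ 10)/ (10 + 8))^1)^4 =147008443/ 21835008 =6.73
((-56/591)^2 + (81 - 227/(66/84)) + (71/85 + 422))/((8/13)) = 228127395587/653155470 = 349.27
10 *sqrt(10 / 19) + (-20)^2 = 10 *sqrt(190) / 19 + 400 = 407.25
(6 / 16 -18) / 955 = -141 / 7640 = -0.02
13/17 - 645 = -10952/17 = -644.24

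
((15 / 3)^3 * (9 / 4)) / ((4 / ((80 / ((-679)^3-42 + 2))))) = -5625 / 313046879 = -0.00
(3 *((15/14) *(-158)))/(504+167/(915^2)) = -2976334875/2953730969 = -1.01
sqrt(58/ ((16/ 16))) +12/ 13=12/ 13 +sqrt(58)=8.54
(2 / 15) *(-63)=-42 / 5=-8.40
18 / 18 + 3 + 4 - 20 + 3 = -9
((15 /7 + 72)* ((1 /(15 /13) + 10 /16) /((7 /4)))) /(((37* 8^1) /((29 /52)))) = 898043 /7542080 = 0.12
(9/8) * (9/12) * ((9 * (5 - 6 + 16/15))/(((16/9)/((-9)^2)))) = 59049/2560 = 23.07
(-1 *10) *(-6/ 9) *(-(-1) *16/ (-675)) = -0.16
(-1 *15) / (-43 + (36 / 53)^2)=42135 / 119491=0.35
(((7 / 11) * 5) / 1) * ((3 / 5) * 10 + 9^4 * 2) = 459480 / 11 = 41770.91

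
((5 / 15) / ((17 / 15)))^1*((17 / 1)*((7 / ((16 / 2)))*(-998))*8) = -34930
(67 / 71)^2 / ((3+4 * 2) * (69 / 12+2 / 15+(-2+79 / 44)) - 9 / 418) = 28146030 / 1973707771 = 0.01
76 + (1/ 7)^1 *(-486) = 46/ 7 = 6.57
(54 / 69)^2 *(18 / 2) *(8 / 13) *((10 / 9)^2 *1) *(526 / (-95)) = -3029760 / 130663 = -23.19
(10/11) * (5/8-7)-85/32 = -2975/352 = -8.45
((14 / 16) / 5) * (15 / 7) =3 / 8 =0.38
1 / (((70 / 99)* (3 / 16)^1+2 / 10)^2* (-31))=-1742400 / 5974351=-0.29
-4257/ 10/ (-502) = 0.85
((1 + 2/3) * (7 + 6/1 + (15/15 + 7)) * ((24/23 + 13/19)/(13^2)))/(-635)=-5285/9379331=-0.00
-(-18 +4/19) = 338/19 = 17.79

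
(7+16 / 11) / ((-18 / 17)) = -527 / 66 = -7.98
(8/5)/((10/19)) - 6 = -74/25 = -2.96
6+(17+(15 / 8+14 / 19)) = 3893 / 152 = 25.61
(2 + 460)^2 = 213444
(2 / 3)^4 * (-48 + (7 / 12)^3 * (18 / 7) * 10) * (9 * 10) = -20590 / 27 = -762.59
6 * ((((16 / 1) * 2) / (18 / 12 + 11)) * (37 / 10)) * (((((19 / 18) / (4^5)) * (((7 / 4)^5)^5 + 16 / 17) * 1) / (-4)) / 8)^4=16081707865005928377035403768054721069206839043958717532299747133171617116688792853896629347077 / 130559459650063460432622975225293407149474992254996034913383747797986318758870777856000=123175355.57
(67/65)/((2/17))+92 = 13099/130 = 100.76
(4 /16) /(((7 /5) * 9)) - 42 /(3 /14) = -49387 /252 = -195.98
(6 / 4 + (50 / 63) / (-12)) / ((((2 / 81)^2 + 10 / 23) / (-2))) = -1514619 / 229957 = -6.59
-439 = -439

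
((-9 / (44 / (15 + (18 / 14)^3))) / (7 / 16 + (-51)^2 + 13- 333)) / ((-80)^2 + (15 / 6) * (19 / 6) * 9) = -76896 / 324093893165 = -0.00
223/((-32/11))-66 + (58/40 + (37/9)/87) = -17684399/125280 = -141.16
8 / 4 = 2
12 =12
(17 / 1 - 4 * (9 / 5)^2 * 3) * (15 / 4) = -1641 / 20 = -82.05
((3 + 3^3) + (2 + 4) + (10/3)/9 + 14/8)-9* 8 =-3659/108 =-33.88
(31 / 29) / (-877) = -31 / 25433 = -0.00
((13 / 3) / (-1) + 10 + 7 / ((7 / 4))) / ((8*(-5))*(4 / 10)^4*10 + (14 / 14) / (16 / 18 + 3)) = -5075 / 5241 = -0.97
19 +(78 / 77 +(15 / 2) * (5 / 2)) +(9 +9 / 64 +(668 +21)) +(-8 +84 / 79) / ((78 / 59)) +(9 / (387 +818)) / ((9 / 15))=2677282085117 / 3659143488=731.67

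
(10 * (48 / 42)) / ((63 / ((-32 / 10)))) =-256 / 441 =-0.58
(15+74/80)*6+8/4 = 1951/20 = 97.55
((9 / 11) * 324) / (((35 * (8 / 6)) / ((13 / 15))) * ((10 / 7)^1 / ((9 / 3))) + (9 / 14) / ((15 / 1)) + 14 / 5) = 7960680 / 855371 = 9.31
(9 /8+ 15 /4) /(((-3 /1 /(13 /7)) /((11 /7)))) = -1859 /392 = -4.74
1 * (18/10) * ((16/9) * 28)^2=200704/45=4460.09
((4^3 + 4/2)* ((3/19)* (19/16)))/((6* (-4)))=-33/64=-0.52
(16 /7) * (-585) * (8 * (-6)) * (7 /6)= 74880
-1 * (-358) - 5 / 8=2859 / 8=357.38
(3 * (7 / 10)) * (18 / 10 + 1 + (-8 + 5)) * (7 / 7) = -21 / 50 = -0.42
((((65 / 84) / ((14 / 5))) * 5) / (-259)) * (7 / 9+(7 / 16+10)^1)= -2624375 / 43860096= -0.06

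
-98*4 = -392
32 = 32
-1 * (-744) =744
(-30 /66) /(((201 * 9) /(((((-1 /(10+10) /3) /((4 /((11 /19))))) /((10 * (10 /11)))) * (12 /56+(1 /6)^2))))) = 671 /41575161600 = 0.00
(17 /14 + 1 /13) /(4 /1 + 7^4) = 47 /87542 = 0.00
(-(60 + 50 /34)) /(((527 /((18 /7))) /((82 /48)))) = -128535 /250852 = -0.51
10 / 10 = 1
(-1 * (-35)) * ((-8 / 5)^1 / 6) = -28 / 3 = -9.33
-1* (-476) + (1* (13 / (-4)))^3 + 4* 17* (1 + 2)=41323 / 64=645.67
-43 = -43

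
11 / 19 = 0.58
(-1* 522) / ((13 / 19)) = -9918 / 13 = -762.92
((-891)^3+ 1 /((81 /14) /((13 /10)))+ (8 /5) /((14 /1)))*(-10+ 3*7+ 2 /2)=-8021325987296 /945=-8488175647.93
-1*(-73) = 73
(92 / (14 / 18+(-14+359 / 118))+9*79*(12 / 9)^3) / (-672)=-6795913 / 2724372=-2.49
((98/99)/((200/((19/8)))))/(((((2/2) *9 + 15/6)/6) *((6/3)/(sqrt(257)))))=931 *sqrt(257)/303600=0.05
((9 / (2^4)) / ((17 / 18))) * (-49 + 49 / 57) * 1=-9261 / 323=-28.67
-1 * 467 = -467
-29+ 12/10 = -27.80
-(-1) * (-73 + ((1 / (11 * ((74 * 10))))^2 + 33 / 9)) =-13781996797 / 198778800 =-69.33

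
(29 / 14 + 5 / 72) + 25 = 13679 / 504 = 27.14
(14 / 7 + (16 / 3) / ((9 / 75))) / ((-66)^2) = 19 / 1782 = 0.01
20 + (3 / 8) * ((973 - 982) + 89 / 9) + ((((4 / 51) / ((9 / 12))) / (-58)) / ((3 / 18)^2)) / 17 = 511145 / 25143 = 20.33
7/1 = 7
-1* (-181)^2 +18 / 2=-32752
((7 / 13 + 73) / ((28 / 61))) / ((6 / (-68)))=-495686 / 273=-1815.70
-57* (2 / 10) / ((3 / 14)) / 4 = -133 / 10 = -13.30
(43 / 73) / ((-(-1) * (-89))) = -43 / 6497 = -0.01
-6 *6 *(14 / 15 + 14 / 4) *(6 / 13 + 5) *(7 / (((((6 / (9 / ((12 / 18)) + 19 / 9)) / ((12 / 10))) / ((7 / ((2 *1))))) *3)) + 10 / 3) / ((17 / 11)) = -1617198737 / 99450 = -16261.43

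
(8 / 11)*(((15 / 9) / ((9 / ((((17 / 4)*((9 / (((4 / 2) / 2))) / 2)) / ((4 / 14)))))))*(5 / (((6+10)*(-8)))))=-2975 / 8448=-0.35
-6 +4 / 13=-74 / 13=-5.69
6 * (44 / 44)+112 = 118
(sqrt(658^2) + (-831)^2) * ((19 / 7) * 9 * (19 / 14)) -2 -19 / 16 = 17966161749 / 784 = 22916022.64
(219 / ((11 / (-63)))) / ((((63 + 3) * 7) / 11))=-657 / 22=-29.86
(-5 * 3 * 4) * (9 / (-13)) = 540 / 13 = 41.54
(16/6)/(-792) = -1/297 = -0.00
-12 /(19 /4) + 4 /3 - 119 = -6851 /57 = -120.19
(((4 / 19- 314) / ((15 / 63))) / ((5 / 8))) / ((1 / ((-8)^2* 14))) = -1889364.08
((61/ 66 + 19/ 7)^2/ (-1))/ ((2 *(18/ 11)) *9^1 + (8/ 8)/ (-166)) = -234538163/ 521705646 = -0.45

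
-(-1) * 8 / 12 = 0.67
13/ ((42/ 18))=39/ 7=5.57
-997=-997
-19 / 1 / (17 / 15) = -285 / 17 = -16.76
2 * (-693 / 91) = -198 / 13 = -15.23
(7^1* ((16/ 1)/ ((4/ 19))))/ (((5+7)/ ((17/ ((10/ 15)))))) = 2261/ 2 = 1130.50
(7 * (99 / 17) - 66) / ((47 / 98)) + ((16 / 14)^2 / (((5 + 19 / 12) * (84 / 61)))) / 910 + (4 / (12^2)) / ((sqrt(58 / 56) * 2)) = -518339934022 / 9850978865 + sqrt(203) / 1044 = -52.60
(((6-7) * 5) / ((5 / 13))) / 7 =-13 / 7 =-1.86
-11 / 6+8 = 37 / 6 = 6.17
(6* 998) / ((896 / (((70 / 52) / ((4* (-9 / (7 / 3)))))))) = -17465 / 29952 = -0.58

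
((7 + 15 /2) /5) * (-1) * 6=-87 /5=-17.40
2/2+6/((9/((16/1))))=35/3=11.67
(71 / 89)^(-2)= 1.57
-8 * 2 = -16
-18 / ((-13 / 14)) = 19.38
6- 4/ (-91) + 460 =42410/ 91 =466.04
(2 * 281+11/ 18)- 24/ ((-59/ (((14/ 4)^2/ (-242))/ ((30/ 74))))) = 361450631/ 642510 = 562.56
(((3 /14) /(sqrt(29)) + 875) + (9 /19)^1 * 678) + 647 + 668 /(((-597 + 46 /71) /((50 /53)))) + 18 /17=3 * sqrt(29) /406 + 1335987930586 /724835579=1843.20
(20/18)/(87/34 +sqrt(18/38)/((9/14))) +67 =72099461/1067723 - 161840 * sqrt(19)/3203169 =67.31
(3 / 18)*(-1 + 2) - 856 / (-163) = 5299 / 978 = 5.42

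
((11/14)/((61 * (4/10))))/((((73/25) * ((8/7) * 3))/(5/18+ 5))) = 130625/7694784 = 0.02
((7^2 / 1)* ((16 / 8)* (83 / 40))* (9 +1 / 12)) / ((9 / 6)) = 443303 / 360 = 1231.40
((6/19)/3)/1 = 2/19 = 0.11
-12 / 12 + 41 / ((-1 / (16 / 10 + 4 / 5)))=-497 / 5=-99.40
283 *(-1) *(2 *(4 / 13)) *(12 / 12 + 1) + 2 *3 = -4450 / 13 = -342.31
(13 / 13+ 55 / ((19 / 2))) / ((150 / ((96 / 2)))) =1032 / 475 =2.17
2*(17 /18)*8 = 136 /9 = 15.11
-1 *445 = -445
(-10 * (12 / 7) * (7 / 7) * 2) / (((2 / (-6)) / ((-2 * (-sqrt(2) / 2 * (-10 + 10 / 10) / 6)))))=-1080 * sqrt(2) / 7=-218.19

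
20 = 20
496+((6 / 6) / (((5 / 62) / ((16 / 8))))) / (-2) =2418 / 5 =483.60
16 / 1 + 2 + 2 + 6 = 26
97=97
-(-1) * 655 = 655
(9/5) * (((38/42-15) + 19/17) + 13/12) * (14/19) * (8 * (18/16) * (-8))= 366876/323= 1135.84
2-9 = -7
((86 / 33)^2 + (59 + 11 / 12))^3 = 24535880174192941 / 82653950016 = 296850.67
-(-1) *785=785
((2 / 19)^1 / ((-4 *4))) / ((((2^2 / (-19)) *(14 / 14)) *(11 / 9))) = 9 / 352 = 0.03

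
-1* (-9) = 9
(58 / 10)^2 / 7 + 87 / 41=49706 / 7175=6.93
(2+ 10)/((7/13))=156/7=22.29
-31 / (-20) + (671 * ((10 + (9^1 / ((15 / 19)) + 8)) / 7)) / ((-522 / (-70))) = 660277 / 1740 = 379.47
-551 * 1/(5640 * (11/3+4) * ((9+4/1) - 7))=-551/259440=-0.00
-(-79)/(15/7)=553/15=36.87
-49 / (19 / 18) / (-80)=441 / 760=0.58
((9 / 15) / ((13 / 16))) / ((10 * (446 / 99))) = 1188 / 72475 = 0.02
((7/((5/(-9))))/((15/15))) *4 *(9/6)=-75.60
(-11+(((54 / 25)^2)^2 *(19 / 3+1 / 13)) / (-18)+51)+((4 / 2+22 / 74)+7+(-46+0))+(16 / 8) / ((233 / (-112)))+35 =10361096337 / 350228125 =29.58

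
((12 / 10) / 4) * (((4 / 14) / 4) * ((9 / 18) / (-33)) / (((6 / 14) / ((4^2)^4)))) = -8192 / 165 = -49.65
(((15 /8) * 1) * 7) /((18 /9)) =105 /16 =6.56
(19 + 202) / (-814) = -221 / 814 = -0.27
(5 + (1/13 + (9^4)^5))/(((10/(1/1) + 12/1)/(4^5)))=80921421295482918133248/143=565884065003377049882.85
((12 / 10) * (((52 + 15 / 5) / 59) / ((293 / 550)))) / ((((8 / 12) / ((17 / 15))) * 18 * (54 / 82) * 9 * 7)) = 421685 / 88215561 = 0.00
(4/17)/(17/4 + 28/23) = 368/8551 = 0.04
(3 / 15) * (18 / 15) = 6 / 25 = 0.24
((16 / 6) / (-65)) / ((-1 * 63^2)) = 8 / 773955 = 0.00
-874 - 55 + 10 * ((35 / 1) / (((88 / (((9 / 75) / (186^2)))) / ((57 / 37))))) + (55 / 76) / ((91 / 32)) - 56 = -10655081504043 / 10820137328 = -984.75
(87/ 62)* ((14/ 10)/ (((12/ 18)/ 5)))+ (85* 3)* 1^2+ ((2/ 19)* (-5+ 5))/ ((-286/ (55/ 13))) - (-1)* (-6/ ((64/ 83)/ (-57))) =707559/ 992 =713.27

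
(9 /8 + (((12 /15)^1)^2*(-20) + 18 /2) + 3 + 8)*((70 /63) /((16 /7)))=259 /64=4.05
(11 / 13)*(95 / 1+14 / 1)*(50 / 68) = 29975 / 442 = 67.82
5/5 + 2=3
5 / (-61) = -5 / 61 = -0.08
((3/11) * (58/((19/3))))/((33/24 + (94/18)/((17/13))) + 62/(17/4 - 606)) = 1537899696/3242184605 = 0.47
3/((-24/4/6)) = -3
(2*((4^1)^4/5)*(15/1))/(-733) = -1536/733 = -2.10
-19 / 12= -1.58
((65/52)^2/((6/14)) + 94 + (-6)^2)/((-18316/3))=-6415/293056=-0.02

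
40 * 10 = 400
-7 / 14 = -1 / 2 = -0.50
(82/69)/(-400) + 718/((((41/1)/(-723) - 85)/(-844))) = 755777757433/106080600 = 7124.56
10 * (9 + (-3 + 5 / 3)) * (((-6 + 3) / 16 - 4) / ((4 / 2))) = -7705 / 48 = -160.52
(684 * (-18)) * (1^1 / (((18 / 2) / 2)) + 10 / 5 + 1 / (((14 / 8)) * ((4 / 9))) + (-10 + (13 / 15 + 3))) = 1131336 / 35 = 32323.89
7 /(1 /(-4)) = -28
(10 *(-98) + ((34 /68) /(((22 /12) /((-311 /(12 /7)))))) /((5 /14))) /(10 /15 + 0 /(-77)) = -369117 /220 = -1677.80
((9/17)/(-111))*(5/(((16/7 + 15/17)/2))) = -210/13949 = -0.02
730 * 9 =6570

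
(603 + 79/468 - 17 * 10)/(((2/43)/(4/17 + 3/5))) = 618913319/79560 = 7779.20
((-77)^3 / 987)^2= 4253517961 / 19881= 213948.89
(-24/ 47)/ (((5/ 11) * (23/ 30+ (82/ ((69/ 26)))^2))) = -2513808/ 2138064827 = -0.00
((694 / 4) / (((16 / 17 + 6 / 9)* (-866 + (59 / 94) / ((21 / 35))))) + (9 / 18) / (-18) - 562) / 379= -1.48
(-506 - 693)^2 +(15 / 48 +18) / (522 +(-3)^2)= 12213858389 / 8496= 1437601.03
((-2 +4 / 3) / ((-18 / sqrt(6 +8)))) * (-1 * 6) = -2 * sqrt(14) / 9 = -0.83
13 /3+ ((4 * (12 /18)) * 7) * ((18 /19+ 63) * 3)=204367 /57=3585.39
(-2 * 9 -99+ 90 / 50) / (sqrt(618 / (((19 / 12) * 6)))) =-14.28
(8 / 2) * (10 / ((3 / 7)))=93.33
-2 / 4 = -1 / 2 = -0.50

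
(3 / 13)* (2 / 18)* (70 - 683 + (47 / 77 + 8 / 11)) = -47098 / 3003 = -15.68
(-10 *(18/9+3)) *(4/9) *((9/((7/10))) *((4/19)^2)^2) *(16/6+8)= -16384000/2736741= -5.99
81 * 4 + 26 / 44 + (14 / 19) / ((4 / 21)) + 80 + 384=165624 / 209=792.46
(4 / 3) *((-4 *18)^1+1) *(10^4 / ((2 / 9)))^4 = -388192500000000000000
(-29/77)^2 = 841/5929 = 0.14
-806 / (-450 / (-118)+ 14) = -47554 / 1051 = -45.25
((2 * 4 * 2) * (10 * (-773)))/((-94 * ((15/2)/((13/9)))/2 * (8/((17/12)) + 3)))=10933312/186543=58.61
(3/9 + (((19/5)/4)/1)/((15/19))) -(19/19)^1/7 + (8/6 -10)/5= -713/2100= -0.34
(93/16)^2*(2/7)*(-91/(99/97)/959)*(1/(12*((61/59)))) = -71497439/988399104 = -0.07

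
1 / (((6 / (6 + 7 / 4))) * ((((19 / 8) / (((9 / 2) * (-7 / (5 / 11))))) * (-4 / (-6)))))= -21483 / 380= -56.53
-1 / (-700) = 1 / 700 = 0.00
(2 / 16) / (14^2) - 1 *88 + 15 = -114463 / 1568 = -73.00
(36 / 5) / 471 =12 / 785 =0.02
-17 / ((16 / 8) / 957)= -16269 / 2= -8134.50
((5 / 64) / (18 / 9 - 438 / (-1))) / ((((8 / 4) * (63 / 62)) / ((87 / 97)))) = 899 / 11472384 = 0.00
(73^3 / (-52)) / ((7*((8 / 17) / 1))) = -6613289 / 2912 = -2271.05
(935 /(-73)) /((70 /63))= -1683 /146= -11.53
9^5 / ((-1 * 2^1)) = -59049 / 2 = -29524.50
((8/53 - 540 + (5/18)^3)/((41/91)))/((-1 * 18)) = 15184128869/228112848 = 66.56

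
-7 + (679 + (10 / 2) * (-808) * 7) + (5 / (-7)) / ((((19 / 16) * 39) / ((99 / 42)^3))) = -16372961366 / 593047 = -27608.20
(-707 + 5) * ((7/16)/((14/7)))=-2457/16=-153.56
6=6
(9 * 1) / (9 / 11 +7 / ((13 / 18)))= 143 / 167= 0.86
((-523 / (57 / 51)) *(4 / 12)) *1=-8891 / 57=-155.98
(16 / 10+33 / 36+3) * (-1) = -331 / 60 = -5.52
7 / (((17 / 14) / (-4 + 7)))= 294 / 17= 17.29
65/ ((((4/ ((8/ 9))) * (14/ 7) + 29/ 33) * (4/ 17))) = 36465/ 1304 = 27.96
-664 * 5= -3320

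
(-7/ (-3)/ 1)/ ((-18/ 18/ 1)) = -7/ 3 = -2.33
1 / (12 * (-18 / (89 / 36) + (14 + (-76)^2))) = 89 / 6175944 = 0.00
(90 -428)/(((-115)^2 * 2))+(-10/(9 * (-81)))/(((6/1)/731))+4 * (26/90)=81389992/28923075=2.81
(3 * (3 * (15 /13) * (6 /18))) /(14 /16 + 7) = 40 /91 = 0.44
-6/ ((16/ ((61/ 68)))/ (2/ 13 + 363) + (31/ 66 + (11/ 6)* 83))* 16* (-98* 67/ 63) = 95084414656/ 1451027049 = 65.53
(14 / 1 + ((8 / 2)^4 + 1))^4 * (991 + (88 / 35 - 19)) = 5256121229884.23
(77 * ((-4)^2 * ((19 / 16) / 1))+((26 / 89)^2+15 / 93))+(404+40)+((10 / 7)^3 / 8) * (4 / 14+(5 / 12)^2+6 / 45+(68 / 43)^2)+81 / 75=7493461450270732637 / 3924400109036400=1909.45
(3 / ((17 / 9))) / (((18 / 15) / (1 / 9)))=5 / 34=0.15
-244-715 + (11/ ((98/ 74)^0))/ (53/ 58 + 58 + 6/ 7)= -23267587/ 24267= -958.82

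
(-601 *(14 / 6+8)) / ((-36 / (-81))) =-55893 / 4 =-13973.25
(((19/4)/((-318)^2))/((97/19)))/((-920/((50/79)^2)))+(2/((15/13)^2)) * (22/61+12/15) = 149752965630962771/85889055678444000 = 1.74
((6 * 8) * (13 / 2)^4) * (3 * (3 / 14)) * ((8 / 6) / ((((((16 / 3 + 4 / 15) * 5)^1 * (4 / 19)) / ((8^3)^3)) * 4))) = 20484691329024 / 49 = 418054925082.12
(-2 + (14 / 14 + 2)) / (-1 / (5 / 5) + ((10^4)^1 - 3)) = 1 / 9996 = 0.00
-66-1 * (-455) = 389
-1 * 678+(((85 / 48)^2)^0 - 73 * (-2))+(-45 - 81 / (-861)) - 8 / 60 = -2479849 / 4305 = -576.04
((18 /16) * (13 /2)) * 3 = 351 /16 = 21.94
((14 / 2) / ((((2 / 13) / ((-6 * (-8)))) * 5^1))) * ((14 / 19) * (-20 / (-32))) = 3822 / 19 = 201.16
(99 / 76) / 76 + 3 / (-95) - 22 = -22.01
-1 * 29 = -29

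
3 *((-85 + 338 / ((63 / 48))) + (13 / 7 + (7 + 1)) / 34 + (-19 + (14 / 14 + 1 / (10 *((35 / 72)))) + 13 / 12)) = 5572869 / 11900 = 468.31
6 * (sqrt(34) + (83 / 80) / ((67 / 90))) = 2241 / 268 + 6 * sqrt(34) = 43.35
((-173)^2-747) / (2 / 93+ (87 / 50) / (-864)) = 13026844800 / 8701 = 1497166.39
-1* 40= -40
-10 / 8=-5 / 4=-1.25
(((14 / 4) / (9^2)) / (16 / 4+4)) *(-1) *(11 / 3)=-77 / 3888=-0.02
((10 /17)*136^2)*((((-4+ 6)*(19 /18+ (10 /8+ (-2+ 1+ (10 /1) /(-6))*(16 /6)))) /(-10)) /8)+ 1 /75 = 294103 /225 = 1307.12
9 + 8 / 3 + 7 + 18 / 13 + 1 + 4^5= 40757 / 39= 1045.05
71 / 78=0.91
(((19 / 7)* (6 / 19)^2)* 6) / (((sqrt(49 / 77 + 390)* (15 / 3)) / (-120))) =-5184* sqrt(47267) / 571501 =-1.97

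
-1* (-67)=67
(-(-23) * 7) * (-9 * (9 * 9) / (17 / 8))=-55232.47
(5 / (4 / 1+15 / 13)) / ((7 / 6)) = 390 / 469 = 0.83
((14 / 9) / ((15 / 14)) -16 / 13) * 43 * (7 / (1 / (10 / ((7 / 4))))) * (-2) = -266944 / 351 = -760.52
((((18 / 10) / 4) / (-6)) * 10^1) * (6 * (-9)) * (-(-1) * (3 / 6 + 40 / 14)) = 3807 / 28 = 135.96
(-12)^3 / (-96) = 18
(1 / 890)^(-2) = 792100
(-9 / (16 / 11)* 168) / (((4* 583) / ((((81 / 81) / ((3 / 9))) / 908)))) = -567 / 384992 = -0.00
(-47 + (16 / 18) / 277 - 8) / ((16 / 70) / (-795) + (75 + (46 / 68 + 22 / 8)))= -86473384900 / 123312240411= -0.70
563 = 563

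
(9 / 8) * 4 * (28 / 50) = 63 / 25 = 2.52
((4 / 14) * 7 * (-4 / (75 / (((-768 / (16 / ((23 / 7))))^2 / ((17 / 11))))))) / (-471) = 11917312 / 3269525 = 3.64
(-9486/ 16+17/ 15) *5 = -71009/ 24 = -2958.71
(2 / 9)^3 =8 / 729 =0.01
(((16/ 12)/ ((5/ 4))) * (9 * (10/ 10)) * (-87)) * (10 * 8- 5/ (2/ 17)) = -31320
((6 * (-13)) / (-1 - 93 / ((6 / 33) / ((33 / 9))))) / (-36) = -13 / 11259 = -0.00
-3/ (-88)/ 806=3/ 70928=0.00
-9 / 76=-0.12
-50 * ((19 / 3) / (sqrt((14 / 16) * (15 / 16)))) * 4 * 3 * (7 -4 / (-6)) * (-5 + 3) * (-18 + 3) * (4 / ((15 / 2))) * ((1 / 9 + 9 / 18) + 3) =-72716800 * sqrt(210) / 567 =-1858494.79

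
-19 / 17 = -1.12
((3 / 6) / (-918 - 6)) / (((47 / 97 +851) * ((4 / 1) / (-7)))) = 97 / 87219264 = 0.00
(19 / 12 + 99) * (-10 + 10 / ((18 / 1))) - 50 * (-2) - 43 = -96439 / 108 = -892.95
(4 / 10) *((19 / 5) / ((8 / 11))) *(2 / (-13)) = -209 / 650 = -0.32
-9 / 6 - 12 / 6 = -7 / 2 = -3.50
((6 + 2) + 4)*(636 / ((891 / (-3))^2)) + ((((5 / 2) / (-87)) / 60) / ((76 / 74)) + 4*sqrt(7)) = 7435675 / 86405616 + 4*sqrt(7) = 10.67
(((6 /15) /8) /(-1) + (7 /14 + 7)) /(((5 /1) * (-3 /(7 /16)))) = -1043 /4800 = -0.22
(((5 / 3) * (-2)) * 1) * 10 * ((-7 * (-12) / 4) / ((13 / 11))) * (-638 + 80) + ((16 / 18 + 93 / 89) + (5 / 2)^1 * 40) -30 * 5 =3441076087 / 10413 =330459.63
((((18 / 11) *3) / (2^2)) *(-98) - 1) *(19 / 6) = -12673 / 33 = -384.03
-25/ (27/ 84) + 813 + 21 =6806/ 9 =756.22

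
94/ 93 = 1.01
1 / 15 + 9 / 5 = 28 / 15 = 1.87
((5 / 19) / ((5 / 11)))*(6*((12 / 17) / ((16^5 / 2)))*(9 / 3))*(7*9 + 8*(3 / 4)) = 20493 / 21168128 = 0.00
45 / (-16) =-45 / 16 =-2.81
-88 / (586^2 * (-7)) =22 / 600943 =0.00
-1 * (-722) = 722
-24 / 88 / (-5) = 3 / 55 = 0.05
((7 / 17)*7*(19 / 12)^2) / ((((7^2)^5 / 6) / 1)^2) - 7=-775124872605373363 / 110732124657910532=-7.00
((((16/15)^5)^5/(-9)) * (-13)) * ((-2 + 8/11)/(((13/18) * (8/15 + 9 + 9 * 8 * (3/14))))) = -248459517644732962693353828253696/485344288723689973354339599609375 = -0.51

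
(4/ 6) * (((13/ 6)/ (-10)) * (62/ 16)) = -403/ 720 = -0.56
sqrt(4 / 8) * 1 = sqrt(2) / 2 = 0.71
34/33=1.03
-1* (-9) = 9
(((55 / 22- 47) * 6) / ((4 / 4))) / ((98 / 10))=-1335 / 49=-27.24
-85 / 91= -0.93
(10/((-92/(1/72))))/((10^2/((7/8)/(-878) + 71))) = -498697/465269760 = -0.00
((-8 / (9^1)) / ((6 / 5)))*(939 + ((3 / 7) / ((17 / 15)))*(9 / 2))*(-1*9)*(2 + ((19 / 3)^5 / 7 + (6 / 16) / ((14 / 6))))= 9142574.65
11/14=0.79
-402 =-402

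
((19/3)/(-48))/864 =-19/124416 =-0.00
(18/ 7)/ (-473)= -18/ 3311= -0.01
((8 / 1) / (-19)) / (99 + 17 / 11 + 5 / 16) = -1408 / 337269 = -0.00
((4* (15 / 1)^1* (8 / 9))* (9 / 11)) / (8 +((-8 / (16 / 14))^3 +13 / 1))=-240 / 1771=-0.14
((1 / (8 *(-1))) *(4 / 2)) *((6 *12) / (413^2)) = -0.00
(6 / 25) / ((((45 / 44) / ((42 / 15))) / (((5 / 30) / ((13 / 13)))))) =0.11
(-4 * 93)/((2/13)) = -2418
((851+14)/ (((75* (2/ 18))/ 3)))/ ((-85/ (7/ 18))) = -1211/ 850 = -1.42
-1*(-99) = 99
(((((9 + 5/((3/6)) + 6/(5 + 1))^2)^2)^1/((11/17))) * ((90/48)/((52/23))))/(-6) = -4887500/143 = -34178.32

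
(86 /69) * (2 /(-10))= -86 /345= -0.25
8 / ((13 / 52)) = 32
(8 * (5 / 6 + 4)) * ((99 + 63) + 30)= 7424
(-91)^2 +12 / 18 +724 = 27017 / 3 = 9005.67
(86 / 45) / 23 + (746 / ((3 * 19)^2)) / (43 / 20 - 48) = 2972598 / 38069255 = 0.08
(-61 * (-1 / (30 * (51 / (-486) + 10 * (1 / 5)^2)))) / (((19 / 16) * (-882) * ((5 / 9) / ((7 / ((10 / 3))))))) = -19764 / 794675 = -0.02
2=2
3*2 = 6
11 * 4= 44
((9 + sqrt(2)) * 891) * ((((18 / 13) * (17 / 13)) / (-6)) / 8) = -408969 / 1352-45441 * sqrt(2) / 1352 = -350.02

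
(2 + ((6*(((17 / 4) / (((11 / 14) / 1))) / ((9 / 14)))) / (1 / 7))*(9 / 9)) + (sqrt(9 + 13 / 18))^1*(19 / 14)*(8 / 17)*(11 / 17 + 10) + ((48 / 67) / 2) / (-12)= 34390*sqrt(14) / 6069 + 785710 / 2211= 376.57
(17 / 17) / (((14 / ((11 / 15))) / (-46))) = -253 / 105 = -2.41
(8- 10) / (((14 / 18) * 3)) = -6 / 7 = -0.86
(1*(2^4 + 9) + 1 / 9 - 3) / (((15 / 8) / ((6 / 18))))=1592 / 405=3.93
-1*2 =-2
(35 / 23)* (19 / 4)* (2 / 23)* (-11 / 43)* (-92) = 14630 / 989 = 14.79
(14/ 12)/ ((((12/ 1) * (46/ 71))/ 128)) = 3976/ 207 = 19.21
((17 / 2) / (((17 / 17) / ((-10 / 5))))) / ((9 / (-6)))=34 / 3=11.33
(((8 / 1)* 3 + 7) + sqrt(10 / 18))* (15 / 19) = 5* sqrt(5) / 19 + 465 / 19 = 25.06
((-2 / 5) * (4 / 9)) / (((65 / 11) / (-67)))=2.02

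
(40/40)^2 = 1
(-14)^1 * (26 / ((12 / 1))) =-91 / 3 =-30.33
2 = 2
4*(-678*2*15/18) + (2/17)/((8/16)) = -76836/17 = -4519.76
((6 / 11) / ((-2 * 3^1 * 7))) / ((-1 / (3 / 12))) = 1 / 308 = 0.00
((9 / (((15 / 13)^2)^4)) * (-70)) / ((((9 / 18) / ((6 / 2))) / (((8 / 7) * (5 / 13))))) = -2007952544 / 3796875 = -528.84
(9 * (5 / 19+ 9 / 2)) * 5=8145 / 38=214.34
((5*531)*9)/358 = 23895/358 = 66.75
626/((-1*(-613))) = 626/613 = 1.02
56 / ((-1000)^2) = 7 / 125000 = 0.00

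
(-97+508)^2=168921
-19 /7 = -2.71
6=6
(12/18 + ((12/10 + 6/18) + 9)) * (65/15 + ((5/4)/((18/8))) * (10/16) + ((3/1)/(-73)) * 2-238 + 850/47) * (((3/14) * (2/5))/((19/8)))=-425520584/4889175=-87.03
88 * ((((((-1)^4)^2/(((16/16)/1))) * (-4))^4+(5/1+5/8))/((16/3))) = 69069/16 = 4316.81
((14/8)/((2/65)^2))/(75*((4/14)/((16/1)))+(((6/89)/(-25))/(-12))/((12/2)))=1381891875/1001278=1380.13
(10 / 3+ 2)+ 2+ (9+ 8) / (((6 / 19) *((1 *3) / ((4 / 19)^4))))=7.37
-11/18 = -0.61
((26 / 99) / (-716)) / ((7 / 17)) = -0.00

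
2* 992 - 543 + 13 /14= 20187 /14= 1441.93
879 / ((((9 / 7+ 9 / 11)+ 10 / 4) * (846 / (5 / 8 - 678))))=-122258059 / 799752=-152.87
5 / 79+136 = 10749 / 79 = 136.06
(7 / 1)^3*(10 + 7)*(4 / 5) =23324 / 5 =4664.80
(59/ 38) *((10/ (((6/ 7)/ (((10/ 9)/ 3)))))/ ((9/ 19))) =10325/ 729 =14.16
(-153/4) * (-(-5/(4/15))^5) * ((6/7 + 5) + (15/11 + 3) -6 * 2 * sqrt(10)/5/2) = -285740947265625/315392 + 217845703125 * sqrt(10)/2048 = -569615281.34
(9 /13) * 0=0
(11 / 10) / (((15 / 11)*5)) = 121 / 750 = 0.16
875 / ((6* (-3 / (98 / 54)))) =-42875 / 486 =-88.22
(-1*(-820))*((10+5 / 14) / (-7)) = -59450 / 49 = -1213.27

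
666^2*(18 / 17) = 7984008 / 17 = 469647.53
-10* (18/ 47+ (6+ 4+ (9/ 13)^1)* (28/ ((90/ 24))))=-1470412/ 1833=-802.19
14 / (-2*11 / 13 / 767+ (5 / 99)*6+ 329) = 4606602 / 108354131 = 0.04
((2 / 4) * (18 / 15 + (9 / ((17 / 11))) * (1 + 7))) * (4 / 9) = 2708 / 255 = 10.62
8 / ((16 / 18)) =9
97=97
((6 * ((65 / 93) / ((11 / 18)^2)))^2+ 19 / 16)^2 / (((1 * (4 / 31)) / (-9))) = -7388867376690120860049 / 6539228594043904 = -1129929.51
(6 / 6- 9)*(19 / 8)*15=-285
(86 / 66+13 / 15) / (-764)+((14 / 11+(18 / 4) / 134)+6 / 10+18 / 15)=5242393 / 1689204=3.10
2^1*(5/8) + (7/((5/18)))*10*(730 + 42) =778181/4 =194545.25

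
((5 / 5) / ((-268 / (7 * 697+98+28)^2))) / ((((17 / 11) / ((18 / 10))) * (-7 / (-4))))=-62208.77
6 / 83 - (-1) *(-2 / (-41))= 412 / 3403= 0.12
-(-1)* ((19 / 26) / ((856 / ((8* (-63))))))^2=0.19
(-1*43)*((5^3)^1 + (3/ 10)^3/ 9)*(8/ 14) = -5375129/ 1750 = -3071.50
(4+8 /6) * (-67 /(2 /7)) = -3752 /3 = -1250.67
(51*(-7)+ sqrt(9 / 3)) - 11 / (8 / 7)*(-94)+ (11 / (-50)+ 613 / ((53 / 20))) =sqrt(3)+ 4127909 / 5300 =780.58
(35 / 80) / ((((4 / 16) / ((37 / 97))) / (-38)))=-4921 / 194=-25.37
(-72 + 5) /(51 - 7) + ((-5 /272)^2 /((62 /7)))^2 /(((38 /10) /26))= -1.52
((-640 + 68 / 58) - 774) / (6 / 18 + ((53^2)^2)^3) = -30729 / 10684881167583793863449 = -0.00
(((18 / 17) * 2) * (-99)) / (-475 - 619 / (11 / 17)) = 9801 / 66929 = 0.15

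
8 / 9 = 0.89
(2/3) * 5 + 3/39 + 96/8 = 601/39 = 15.41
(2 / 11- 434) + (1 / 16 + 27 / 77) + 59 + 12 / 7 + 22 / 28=-371.91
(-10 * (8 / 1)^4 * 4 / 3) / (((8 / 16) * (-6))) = 163840 / 9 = 18204.44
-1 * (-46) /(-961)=-46 /961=-0.05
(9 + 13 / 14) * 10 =695 / 7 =99.29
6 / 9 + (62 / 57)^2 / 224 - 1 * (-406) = 73991521 / 181944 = 406.67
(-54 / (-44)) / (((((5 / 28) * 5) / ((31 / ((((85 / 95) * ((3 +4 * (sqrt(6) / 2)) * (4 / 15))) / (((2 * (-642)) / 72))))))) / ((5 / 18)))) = 1323483 / 7480 - 441161 * sqrt(6) / 3740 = -112.00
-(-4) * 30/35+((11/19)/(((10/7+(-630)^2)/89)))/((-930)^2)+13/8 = 807544852227923/159796861213500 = 5.05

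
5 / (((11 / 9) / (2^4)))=65.45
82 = 82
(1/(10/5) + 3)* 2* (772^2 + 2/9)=37547006/9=4171889.56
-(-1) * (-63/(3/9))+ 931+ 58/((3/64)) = 5938/3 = 1979.33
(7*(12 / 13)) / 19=84 / 247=0.34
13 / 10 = 1.30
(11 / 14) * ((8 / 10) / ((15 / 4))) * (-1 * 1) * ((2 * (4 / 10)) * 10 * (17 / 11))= -1088 / 525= -2.07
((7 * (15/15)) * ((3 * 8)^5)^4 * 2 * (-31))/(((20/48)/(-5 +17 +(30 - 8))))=-711827442245471373711322562691072/5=-142365488449094274742264500000000.00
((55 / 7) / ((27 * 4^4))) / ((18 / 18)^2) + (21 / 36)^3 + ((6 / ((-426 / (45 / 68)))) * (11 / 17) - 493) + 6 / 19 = -9289867417337 / 18863034624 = -492.49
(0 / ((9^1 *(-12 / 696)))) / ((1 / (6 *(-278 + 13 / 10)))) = 0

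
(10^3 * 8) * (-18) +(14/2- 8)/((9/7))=-1296007/9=-144000.78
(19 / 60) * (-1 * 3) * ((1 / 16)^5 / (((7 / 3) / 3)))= -171 / 146800640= -0.00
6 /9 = 2 /3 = 0.67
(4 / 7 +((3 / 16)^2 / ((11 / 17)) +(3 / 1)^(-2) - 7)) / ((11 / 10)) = -5555645 / 975744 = -5.69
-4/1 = -4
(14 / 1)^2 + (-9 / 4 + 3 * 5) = 208.75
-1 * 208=-208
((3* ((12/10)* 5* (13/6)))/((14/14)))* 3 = 117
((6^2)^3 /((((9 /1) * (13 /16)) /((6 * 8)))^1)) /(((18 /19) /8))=33619968 /13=2586151.38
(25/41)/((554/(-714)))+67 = 751994/11357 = 66.21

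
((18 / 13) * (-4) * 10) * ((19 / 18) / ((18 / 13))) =-380 / 9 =-42.22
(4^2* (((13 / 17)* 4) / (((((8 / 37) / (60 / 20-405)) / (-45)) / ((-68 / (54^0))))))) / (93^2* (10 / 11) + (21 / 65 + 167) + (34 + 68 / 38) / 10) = -1891312394400 / 54568427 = -34659.46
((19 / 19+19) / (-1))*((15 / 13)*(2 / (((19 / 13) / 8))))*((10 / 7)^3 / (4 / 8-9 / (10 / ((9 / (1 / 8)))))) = 48000000 / 4190431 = 11.45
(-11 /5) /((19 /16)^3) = -45056 /34295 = -1.31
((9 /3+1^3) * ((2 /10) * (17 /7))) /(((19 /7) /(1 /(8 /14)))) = 119 /95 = 1.25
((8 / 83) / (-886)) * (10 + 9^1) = -76 / 36769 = -0.00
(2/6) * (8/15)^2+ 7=7.09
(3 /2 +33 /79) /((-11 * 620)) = -0.00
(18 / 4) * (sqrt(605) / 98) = 99 * sqrt(5) / 196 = 1.13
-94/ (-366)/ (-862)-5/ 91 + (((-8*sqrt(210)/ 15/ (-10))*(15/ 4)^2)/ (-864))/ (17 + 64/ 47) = -793007/ 14354886-47*sqrt(210)/ 994176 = -0.06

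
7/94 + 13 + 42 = 5177/94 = 55.07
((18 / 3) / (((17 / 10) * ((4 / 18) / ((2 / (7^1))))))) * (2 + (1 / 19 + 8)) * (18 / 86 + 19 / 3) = 29016720 / 97223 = 298.46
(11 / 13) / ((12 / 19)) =209 / 156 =1.34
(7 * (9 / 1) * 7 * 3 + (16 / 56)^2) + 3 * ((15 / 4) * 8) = 1413.08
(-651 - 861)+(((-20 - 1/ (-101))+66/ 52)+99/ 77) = -28114077/ 18382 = -1529.44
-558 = -558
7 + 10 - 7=10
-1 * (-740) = 740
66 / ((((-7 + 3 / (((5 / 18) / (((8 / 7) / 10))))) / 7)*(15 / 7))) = -37730 / 1009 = -37.39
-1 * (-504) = 504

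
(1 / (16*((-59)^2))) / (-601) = -1 / 33473296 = -0.00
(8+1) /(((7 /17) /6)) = 918 /7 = 131.14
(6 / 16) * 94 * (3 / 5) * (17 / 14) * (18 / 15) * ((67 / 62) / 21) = 481797 / 303800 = 1.59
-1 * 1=-1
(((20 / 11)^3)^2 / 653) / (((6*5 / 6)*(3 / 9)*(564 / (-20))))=-64000000 / 54370978651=-0.00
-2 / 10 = -1 / 5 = -0.20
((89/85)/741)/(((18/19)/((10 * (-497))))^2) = 2088461095/53703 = 38889.10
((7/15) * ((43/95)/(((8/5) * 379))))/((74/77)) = 23177/63944880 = 0.00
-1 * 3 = -3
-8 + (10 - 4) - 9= -11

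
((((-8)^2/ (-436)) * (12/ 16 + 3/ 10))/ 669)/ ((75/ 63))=-588/ 3038375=-0.00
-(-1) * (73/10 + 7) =143/10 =14.30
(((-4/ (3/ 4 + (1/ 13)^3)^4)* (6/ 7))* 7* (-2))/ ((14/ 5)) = 143143434992523264/ 2648422294980875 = 54.05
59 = 59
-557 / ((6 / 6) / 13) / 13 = -557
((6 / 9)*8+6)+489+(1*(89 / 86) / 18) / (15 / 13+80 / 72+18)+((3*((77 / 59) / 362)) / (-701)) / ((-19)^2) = 1654241691632816719 / 3306260449587684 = 500.34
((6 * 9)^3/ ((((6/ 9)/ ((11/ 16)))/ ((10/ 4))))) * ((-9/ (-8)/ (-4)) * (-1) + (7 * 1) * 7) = 5121615015/ 256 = 20006308.65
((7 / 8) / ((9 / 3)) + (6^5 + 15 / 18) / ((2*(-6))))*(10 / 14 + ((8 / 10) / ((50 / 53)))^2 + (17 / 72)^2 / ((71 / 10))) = -16912848503837 / 18115650000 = -933.60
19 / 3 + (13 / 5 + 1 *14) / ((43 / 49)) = 16286 / 645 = 25.25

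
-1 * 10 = -10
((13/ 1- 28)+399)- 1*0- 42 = 342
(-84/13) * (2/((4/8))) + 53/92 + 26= 873/1196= 0.73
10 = 10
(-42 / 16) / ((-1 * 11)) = 21 / 88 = 0.24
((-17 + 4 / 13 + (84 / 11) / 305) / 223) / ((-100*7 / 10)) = 103849 / 97261450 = 0.00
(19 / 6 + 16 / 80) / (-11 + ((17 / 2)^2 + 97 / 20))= 101 / 1983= 0.05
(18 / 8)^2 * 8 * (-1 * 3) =-243 / 2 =-121.50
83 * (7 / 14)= 83 / 2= 41.50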